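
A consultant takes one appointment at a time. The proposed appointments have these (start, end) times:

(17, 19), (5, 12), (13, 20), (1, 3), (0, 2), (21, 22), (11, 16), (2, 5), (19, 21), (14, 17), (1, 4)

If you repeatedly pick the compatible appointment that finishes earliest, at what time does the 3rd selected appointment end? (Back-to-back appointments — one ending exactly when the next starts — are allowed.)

Sort by end time and greedily take each interval whose start is ≥ the last chosen end.
Sorted by end: (0,2)  (1,3)  (1,4)  (2,5)  (5,12)  (11,16)  (14,17)  (17,19)  (13,20)  (19,21)  (21,22)
take (0,2); take (2,5); take (5,12); take (14,17); take (17,19); take (19,21); take (21,22).
Selected: (0,2) (2,5) (5,12) (14,17) (17,19) (19,21) (21,22)

12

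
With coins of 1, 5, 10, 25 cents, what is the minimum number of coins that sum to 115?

6

115 − 4×25→15 − 1×10→5 − 1×5→0
Total coins = 4 + 1 + 1 = 6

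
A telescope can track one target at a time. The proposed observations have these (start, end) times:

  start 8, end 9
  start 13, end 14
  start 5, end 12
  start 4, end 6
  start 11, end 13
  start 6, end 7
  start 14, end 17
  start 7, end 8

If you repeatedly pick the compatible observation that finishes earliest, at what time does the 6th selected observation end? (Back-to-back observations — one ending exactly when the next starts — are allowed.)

Sorted by end: (4,6)  (6,7)  (7,8)  (8,9)  (5,12)  (11,13)  (13,14)  (14,17)
take (4,6); take (6,7); take (7,8); take (8,9); take (11,13); take (13,14); take (14,17).
Selected: (4,6) (6,7) (7,8) (8,9) (11,13) (13,14) (14,17)

14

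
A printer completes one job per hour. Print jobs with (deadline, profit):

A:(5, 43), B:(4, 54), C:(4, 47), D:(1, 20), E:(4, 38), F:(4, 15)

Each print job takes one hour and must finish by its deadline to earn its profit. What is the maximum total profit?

Take jobs in profit order; each goes to the latest open slot no later than its deadline.
By profit: B(d4,54), C(d4,47), A(d5,43), E(d4,38), D(d1,20), F(d4,15)
B→slot 4; C→slot 3; A→slot 5; E→slot 2; D→slot 1; F skipped.
Profit = 20 + 38 + 47 + 54 + 43 = 202

202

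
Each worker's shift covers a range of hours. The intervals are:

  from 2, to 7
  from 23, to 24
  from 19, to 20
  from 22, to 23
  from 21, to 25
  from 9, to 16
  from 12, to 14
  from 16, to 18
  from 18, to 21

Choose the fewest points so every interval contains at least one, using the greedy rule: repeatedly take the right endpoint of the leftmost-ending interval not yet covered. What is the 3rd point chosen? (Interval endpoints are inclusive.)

Sort by right endpoint; whenever an interval is uncovered, place a point at its right end.
Sorted: [2,7] [12,14] [9,16] [16,18] [19,20] [18,21] [22,23] [23,24] [21,25]
{[2,7]} hit by 7; {[12,14],[9,16]} hit by 14; {[16,18]} hit by 18; {[19,20],[18,21]} hit by 20; {[22,23],[23,24],[21,25]} hit by 23.
Points: 7, 14, 18, 20, 23 (5 total).

18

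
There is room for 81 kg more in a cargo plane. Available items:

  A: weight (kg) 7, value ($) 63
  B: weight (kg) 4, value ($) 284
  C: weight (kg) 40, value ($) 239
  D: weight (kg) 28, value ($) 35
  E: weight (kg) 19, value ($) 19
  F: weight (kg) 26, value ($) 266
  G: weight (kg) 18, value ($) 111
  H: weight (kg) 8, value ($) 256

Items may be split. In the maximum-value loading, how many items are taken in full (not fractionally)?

Sort by value per unit weight and fill in that order.
Order: B (284/4=71.00) > H (256/8=32.00) > F (266/26=10.23) > A (63/7=9.00) > G (111/18=6.17) > C (239/40=5.97) > D (35/28=1.25) > E (19/19=1.00)
Fill: take B (4 @ 284) → take H (8 @ 256) → take F (26 @ 266) → take A (7 @ 63) → take G (18 @ 111) → take 18/40 of C → 107.55; 81/81 used.
5 item(s) taken whole; one partial (take 18/40 of C).

5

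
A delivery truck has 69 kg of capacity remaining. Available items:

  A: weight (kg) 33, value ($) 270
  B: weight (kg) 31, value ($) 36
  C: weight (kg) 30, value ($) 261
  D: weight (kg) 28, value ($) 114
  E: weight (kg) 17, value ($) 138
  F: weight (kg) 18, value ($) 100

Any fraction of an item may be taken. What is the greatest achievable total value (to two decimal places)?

Sort by value per unit weight and fill in that order.
Ratios (sorted): C 8.70, A 8.18, E 8.12, F 5.56, D 4.07, B 1.16
take C (30 @ 261); take A (33 @ 270); take 6/17 of E → 48.71. Capacity used 69/69.
Total value = 579.71

579.71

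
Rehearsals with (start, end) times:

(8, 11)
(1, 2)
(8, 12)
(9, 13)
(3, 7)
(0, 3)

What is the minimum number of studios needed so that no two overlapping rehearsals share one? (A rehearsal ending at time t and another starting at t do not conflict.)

starts: [0, 1, 3, 8, 8, 9]
ends:   [2, 3, 7, 11, 12, 13]
s0→1 s1→2 e2→1 e3→0 s3→1 e7→0 s8→1 s8→2 s9→3  — peak 3.

3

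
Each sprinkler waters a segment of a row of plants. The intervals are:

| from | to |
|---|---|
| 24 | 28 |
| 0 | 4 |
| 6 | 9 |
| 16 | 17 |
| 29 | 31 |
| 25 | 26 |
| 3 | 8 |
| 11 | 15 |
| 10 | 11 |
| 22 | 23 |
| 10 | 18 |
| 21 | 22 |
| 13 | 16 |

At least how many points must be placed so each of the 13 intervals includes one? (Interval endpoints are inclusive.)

Sort by right endpoint; whenever an interval is uncovered, place a point at its right end.
Sorted: [0,4] [3,8] [6,9] [10,11] [11,15] [13,16] [16,17] [10,18] [21,22] [22,23] [25,26] [24,28] [29,31]
{[0,4],[3,8]} hit by 4; {[6,9]} hit by 9; {[10,11],[11,15]} hit by 11; {[13,16],[16,17],[10,18]} hit by 16; {[21,22],[22,23]} hit by 22; {[25,26],[24,28]} hit by 26; {[29,31]} hit by 31.
Points: 4, 9, 11, 16, 22, 26, 31 (7 total).

7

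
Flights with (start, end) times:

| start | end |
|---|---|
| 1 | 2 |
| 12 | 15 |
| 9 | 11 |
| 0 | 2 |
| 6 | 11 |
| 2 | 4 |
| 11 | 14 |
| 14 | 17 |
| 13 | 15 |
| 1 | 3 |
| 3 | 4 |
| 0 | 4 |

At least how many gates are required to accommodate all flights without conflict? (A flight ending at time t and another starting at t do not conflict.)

starts: [0, 0, 1, 1, 2, 3, 6, 9, 11, 12, 13, 14]
ends:   [2, 2, 3, 4, 4, 4, 11, 11, 14, 15, 15, 17]
s0→1 s0→2 s1→3 s1→4  — peak 4.

4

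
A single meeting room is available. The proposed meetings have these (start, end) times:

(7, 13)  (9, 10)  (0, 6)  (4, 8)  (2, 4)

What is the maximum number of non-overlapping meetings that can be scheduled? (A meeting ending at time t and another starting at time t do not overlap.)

Greedy by earliest finish: after sorting by end time, pick each interval compatible with the last pick.
Sorted by end: (2,4)  (0,6)  (4,8)  (9,10)  (7,13)
take (2,4); skip (0,6); take (4,8); take (9,10); skip (7,13).
Selected 3 meetings.

3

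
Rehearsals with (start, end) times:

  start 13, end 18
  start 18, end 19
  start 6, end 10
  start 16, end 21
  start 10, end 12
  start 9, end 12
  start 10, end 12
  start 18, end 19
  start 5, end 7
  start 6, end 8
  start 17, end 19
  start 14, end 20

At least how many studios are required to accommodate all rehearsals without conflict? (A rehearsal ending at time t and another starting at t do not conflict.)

The answer is the maximum number of intervals overlapping at any instant.
Events (time:±→running): 5:+→1 6:+→2 6:+→3 7:-→2 8:-→1 9:+→2 10:-→1 10:+→2 10:+→3 12:-→2 12:-→1 12:-→0 13:+→1 14:+→2 16:+→3 17:+→4 18:-→3 18:+→4 18:+→5 … peak 5.

5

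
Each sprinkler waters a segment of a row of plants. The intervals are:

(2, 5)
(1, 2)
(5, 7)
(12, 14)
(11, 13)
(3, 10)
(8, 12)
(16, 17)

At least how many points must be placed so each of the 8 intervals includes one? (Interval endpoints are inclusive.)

4

Process intervals by earliest right end; each time one isn't hit yet, stab at its right endpoint.
By right end: [1,2]  [2,5]  [5,7]  [3,10]  [8,12]  [11,13]  [12,14]  [16,17]
[1,2] uncovered → point at 2; [5,7] uncovered → point at 7; [8,12] uncovered → point at 12; [16,17] uncovered → point at 17.
Points: 2, 7, 12, 17 (4 total).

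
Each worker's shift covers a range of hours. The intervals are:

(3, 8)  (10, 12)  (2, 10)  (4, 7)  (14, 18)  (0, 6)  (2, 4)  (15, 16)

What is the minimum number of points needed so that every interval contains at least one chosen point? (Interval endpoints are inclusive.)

Process intervals by earliest right end; each time one isn't hit yet, stab at its right endpoint.
By right end: [2,4]  [0,6]  [4,7]  [3,8]  [2,10]  [10,12]  [15,16]  [14,18]
[2,4] uncovered → point at 4; [10,12] uncovered → point at 12; [15,16] uncovered → point at 16.
Points: 4, 12, 16 (3 total).

3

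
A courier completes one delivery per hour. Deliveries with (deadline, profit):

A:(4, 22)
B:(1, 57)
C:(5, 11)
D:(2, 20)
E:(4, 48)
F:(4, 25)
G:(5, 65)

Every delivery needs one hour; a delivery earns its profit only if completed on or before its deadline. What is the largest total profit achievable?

By profit: G(d5,65), B(d1,57), E(d4,48), F(d4,25), A(d4,22), D(d2,20), C(d5,11)
G→slot 5; B→slot 1; E→slot 4; F→slot 3; A→slot 2; D skipped; C skipped.
Profit = 57 + 22 + 25 + 48 + 65 = 217

217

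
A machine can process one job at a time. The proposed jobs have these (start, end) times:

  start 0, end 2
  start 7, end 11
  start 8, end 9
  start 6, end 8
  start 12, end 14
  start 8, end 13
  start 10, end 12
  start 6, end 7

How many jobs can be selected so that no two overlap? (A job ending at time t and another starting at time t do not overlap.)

5

Sort by end time and greedily take each interval whose start is ≥ the last chosen end.
Sorted by end: (0,2)  (6,7)  (6,8)  (8,9)  (7,11)  (10,12)  (8,13)  (12,14)
take (0,2); take (6,7); take (8,9); take (10,12); take (12,14).
Selected 5 jobs.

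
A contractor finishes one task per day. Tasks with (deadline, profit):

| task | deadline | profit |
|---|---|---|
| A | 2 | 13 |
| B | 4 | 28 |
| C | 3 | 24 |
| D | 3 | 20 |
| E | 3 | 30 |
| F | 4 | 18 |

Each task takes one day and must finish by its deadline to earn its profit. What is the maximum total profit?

102

Take jobs in profit order; each goes to the latest open slot no later than its deadline.
By profit: E(d3,30), B(d4,28), C(d3,24), D(d3,20), F(d4,18), A(d2,13)
E→slot 3; B→slot 4; C→slot 2; D→slot 1; F skipped; A skipped.
Profit = 20 + 24 + 30 + 28 = 102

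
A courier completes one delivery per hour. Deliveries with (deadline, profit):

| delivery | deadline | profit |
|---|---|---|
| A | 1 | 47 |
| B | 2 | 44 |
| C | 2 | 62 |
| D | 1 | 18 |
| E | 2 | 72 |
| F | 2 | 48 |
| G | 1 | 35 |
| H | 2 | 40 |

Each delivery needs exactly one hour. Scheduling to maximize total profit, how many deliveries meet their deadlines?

2

Profit order: E=72 C=62 F=48 A=47 B=44 H=40 G=35 D=18
Assign: E→slot 2, C→slot 1, F skipped, A skipped, B skipped, H skipped, G skipped, D skipped.
Slots: [1:C] [2:E]
2 of 8 scheduled.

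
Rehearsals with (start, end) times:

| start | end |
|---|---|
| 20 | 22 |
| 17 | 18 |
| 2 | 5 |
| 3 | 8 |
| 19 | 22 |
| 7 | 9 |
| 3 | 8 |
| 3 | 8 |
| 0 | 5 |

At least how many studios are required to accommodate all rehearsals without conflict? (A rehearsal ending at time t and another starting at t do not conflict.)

The answer is the maximum number of intervals overlapping at any instant.
Events (time:±→running): 0:+→1 2:+→2 3:+→3 3:+→4 3:+→5 … peak 5.

5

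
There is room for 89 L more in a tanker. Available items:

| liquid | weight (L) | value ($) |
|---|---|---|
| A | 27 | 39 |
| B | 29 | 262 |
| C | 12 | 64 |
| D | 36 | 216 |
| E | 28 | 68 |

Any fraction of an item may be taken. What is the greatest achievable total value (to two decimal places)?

571.14

Greedy by value/weight ratio, highest first.
Ratios (sorted): B 9.03, D 6.00, C 5.33, E 2.43, A 1.44
take B (29 @ 262); take D (36 @ 216); take C (12 @ 64); take 12/28 of E → 29.14. Capacity used 89/89.
Total value = 571.14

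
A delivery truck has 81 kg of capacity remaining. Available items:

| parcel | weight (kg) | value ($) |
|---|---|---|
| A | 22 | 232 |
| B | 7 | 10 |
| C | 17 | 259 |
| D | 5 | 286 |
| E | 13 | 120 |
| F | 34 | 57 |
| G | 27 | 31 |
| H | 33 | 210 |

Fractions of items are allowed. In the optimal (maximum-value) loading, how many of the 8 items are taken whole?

Ratios (sorted): D 57.20, C 15.24, A 10.55, E 9.23, H 6.36, F 1.68, B 1.43, G 1.15
take D (5 @ 286); take C (17 @ 259); take A (22 @ 232); take E (13 @ 120); take 24/33 of H → 152.73. Capacity used 81/81.
4 item(s) taken whole; one partial (take 24/33 of H).

4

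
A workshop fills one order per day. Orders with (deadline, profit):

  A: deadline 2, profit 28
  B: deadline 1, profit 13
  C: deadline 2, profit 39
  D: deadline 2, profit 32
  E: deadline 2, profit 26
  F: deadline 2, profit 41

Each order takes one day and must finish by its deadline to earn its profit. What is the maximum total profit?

Sort by profit descending; place each in the latest free slot ≤ its deadline.
By profit: F(d2,41), C(d2,39), D(d2,32), A(d2,28), E(d2,26), B(d1,13)
F→slot 2; C→slot 1; D skipped; A skipped; E skipped; B skipped.
Profit = 39 + 41 = 80

80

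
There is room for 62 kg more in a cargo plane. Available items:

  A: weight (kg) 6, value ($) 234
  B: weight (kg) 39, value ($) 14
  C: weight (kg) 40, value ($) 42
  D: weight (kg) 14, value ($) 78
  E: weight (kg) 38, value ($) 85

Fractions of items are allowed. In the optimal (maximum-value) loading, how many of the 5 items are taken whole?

3

Ratios (sorted): A 39.00, D 5.57, E 2.24, C 1.05, B 0.36
take A (6 @ 234); take D (14 @ 78); take E (38 @ 85); take 4/40 of C → 4.20. Capacity used 62/62.
3 item(s) taken whole; one partial (take 4/40 of C).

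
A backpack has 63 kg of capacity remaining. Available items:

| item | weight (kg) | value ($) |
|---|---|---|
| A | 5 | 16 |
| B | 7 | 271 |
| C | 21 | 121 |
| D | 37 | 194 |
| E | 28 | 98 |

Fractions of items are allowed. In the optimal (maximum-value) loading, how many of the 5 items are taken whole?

Ratios (sorted): B 38.71, C 5.76, D 5.24, E 3.50, A 3.20
take B (7 @ 271); take C (21 @ 121); take 35/37 of D → 183.51. Capacity used 63/63.
2 item(s) taken whole; one partial (take 35/37 of D).

2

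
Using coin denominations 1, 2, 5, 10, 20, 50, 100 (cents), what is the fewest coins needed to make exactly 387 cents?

387 = 3×100 + 1×50 + 1×20 + 1×10 + 1×5 + 1×2
Total coins = 3 + 1 + 1 + 1 + 1 + 1 = 8

8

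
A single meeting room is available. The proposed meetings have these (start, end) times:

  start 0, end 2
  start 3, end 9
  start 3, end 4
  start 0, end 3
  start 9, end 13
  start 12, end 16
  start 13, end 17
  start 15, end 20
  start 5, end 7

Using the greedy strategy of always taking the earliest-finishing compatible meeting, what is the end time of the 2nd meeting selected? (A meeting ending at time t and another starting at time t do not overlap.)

4

Order by finish time; keep every interval that doesn't clash with the previous kept one.
By end time: (0,2), (0,3), (3,4), (5,7), (3,9), (9,13), (12,16), (13,17), (15,20).
Pick (0,2); next start ≥ 2 → (3,4); next start ≥ 4 → (5,7); next start ≥ 7 → (9,13); next start ≥ 13 → (13,17).
Selected: (0,2) (3,4) (5,7) (9,13) (13,17)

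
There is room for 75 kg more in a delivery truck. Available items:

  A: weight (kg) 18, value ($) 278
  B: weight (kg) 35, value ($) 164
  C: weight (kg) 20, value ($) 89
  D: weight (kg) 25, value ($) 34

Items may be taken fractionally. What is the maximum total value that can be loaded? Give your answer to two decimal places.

Greedy by value/weight ratio, highest first.
Ratios (sorted): A 15.44, B 4.69, C 4.45, D 1.36
take A (18 @ 278); take B (35 @ 164); take C (20 @ 89); take 2/25 of D → 2.72. Capacity used 75/75.
Total value = 533.72

533.72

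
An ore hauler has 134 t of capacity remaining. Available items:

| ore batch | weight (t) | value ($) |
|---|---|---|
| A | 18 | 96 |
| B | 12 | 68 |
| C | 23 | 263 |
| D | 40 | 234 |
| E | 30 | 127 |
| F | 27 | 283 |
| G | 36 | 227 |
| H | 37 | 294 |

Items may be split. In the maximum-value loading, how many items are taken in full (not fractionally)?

4

Ratios (sorted): C 11.43, F 10.48, H 7.95, G 6.31, D 5.85, B 5.67, A 5.33, E 4.23
take C (23 @ 263); take F (27 @ 283); take H (37 @ 294); take G (36 @ 227); take 11/40 of D → 64.35. Capacity used 134/134.
4 item(s) taken whole; one partial (take 11/40 of D).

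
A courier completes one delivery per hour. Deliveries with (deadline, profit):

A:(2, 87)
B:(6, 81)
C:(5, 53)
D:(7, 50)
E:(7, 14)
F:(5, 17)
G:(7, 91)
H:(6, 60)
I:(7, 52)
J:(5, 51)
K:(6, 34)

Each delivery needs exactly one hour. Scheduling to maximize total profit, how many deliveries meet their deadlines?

Take jobs in profit order; each goes to the latest open slot no later than its deadline.
Profit order: G=91 A=87 B=81 H=60 C=53 I=52 J=51 D=50 K=34 F=17 E=14
Assign: G→slot 7, A→slot 2, B→slot 6, H→slot 5, C→slot 4, I→slot 3, J→slot 1, D skipped, K skipped, F skipped, E skipped.
Slots: [1:J] [2:A] [3:I] [4:C] [5:H] [6:B] [7:G]
7 of 11 scheduled.

7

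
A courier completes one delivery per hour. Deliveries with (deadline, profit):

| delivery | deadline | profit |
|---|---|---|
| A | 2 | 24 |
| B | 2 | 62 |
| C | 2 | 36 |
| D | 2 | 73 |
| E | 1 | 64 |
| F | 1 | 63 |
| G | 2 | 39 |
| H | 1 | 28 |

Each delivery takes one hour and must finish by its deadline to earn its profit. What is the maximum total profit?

137

By profit: D(d2,73), E(d1,64), F(d1,63), B(d2,62), G(d2,39), C(d2,36), H(d1,28), A(d2,24)
D→slot 2; E→slot 1; F skipped; B skipped; G skipped; C skipped; H skipped; A skipped.
Profit = 64 + 73 = 137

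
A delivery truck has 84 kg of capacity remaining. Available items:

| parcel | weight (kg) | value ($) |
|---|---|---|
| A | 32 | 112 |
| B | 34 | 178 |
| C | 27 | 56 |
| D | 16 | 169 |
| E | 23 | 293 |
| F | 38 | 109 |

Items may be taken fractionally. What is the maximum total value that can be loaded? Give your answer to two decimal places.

678.50

Order: E (293/23=12.74) > D (169/16=10.56) > B (178/34=5.24) > A (112/32=3.50) > F (109/38=2.87) > C (56/27=2.07)
Fill: take E (23 @ 293) → take D (16 @ 169) → take B (34 @ 178) → take 11/32 of A → 38.50; 84/84 used.
Total value = 678.50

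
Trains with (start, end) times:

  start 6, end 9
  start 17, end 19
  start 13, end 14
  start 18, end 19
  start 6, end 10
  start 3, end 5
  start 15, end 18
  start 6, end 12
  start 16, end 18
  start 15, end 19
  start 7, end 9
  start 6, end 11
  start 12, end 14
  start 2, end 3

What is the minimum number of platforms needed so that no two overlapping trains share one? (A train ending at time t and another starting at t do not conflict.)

The answer is the maximum number of intervals overlapping at any instant.
starts: [2, 3, 6, 6, 6, 6, 7, 12, 13, 15, 15, 16, 17, 18]
ends:   [3, 5, 9, 9, 10, 11, 12, 14, 14, 18, 18, 19, 19, 19]
s2→1 e3→0 s3→1 e5→0 s6→1 s6→2 s6→3 s6→4 s7→5  — peak 5.

5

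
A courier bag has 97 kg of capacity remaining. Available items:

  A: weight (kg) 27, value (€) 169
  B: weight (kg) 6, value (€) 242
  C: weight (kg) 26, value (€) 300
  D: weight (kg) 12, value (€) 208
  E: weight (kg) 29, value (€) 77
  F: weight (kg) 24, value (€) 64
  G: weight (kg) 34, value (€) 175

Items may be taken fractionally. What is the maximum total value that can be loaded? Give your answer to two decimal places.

Ratios (sorted): B 40.33, D 17.33, C 11.54, A 6.26, G 5.15, F 2.67, E 2.66
take B (6 @ 242); take D (12 @ 208); take C (26 @ 300); take A (27 @ 169); take 26/34 of G → 133.82. Capacity used 97/97.
Total value = 1052.82

1052.82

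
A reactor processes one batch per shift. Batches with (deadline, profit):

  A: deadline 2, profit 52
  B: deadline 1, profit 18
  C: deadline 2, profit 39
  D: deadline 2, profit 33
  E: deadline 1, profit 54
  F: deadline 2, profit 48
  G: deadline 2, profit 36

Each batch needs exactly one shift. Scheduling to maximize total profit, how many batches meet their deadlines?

Profit order: E=54 A=52 F=48 C=39 G=36 D=33 B=18
Assign: E→slot 1, A→slot 2, F skipped, C skipped, G skipped, D skipped, B skipped.
Slots: [1:E] [2:A]
2 of 7 scheduled.

2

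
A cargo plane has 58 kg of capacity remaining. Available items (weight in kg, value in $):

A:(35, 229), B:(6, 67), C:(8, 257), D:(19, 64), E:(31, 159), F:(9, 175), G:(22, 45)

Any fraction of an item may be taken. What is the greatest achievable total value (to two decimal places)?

728.00

Ratios (sorted): C 32.12, F 19.44, B 11.17, A 6.54, E 5.13, D 3.37, G 2.05
take C (8 @ 257); take F (9 @ 175); take B (6 @ 67); take A (35 @ 229). Capacity used 58/58.
Total value = 728.00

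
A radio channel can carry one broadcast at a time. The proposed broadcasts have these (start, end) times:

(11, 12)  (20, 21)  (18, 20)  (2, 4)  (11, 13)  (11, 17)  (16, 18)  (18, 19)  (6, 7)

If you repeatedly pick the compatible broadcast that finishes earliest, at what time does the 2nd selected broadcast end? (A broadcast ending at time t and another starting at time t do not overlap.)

Sorted by end: (2,4)  (6,7)  (11,12)  (11,13)  (11,17)  (16,18)  (18,19)  (18,20)  (20,21)
take (2,4); take (6,7); take (11,12); skip (11,13); skip (11,17); take (16,18); take (18,19); take (20,21).
Selected: (2,4) (6,7) (11,12) (16,18) (18,19) (20,21)

7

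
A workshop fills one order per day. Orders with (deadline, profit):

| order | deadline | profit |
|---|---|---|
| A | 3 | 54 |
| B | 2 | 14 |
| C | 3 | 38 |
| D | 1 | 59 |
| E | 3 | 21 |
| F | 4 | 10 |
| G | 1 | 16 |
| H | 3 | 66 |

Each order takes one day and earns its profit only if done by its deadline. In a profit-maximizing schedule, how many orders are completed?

4

Take jobs in profit order; each goes to the latest open slot no later than its deadline.
By profit: H(d3,66), D(d1,59), A(d3,54), C(d3,38), E(d3,21), G(d1,16), B(d2,14), F(d4,10)
H→slot 3; D→slot 1; A→slot 2; C skipped; E skipped; G skipped; B skipped; F→slot 4.
4 of 8 scheduled.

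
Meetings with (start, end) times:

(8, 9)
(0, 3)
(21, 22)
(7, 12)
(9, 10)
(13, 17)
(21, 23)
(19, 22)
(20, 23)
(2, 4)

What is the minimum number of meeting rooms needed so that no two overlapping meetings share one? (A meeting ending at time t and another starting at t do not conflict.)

4

Count concurrent intervals with a sweep; the peak is the room count.
starts: [0, 2, 7, 8, 9, 13, 19, 20, 21, 21]
ends:   [3, 4, 9, 10, 12, 17, 22, 22, 23, 23]
s0→1 s2→2 e3→1 e4→0 s7→1 s8→2 e9→1 s9→2 e10→1 e12→0 s13→1 e17→0 s19→1 s20→2 s21→3 s21→4  — peak 4.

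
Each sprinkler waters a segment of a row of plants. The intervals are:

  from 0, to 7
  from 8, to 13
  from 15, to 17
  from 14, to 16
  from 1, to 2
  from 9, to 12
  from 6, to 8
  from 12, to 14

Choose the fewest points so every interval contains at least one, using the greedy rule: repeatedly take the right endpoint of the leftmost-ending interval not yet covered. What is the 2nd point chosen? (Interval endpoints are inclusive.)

Process intervals by earliest right end; each time one isn't hit yet, stab at its right endpoint.
By right end: [1,2]  [0,7]  [6,8]  [9,12]  [8,13]  [12,14]  [14,16]  [15,17]
[1,2] uncovered → point at 2; [6,8] uncovered → point at 8; [9,12] uncovered → point at 12; [14,16] uncovered → point at 16.
Points: 2, 8, 12, 16 (4 total).

8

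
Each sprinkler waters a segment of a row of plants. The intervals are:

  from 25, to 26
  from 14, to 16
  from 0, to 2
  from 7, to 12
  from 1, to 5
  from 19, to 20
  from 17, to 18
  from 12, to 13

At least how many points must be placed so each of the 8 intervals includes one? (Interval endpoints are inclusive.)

6

Sort by right endpoint; whenever an interval is uncovered, place a point at its right end.
By right end: [0,2]  [1,5]  [7,12]  [12,13]  [14,16]  [17,18]  [19,20]  [25,26]
[0,2] uncovered → point at 2; [7,12] uncovered → point at 12; [14,16] uncovered → point at 16; [17,18] uncovered → point at 18; [19,20] uncovered → point at 20; [25,26] uncovered → point at 26.
Points: 2, 12, 16, 18, 20, 26 (6 total).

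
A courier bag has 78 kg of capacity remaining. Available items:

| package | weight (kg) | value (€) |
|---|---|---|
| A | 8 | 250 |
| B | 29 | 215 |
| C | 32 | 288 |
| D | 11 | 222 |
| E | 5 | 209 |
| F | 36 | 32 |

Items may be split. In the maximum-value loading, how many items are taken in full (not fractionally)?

Order: E (209/5=41.80) > A (250/8=31.25) > D (222/11=20.18) > C (288/32=9.00) > B (215/29=7.41) > F (32/36=0.89)
Fill: take E (5 @ 209) → take A (8 @ 250) → take D (11 @ 222) → take C (32 @ 288) → take 22/29 of B → 163.10; 78/78 used.
4 item(s) taken whole; one partial (take 22/29 of B).

4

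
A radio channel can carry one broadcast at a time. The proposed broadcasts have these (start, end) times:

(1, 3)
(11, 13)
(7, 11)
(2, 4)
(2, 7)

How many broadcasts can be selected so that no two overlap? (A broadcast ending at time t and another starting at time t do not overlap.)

3

Order by finish time; keep every interval that doesn't clash with the previous kept one.
Sorted by end: (1,3)  (2,4)  (2,7)  (7,11)  (11,13)
take (1,3); take (7,11); take (11,13).
Selected 3 broadcasts.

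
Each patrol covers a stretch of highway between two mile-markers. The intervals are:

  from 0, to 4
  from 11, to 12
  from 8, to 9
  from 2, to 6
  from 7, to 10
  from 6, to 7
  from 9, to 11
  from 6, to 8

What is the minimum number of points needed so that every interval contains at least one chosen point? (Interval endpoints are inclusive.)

4

By right end: [0,4]  [2,6]  [6,7]  [6,8]  [8,9]  [7,10]  [9,11]  [11,12]
[0,4] uncovered → point at 4; [6,7] uncovered → point at 7; [8,9] uncovered → point at 9; [11,12] uncovered → point at 12.
Points: 4, 7, 9, 12 (4 total).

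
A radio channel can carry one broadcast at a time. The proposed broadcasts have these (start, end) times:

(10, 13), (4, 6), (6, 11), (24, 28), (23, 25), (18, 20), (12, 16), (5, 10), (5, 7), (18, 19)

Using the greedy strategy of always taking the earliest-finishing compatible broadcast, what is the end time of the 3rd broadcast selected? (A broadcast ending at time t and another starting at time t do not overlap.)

Order by finish time; keep every interval that doesn't clash with the previous kept one.
By end time: (4,6), (5,7), (5,10), (6,11), (10,13), (12,16), (18,19), (18,20), (23,25), (24,28).
Pick (4,6); next start ≥ 6 → (6,11); next start ≥ 11 → (12,16); next start ≥ 16 → (18,19); next start ≥ 19 → (23,25).
Selected: (4,6) (6,11) (12,16) (18,19) (23,25)

16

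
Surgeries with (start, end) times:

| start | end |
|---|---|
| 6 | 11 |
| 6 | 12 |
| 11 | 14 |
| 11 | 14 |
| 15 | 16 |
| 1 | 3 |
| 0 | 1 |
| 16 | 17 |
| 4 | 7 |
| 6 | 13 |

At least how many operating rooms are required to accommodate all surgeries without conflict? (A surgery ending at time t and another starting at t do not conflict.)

The answer is the maximum number of intervals overlapping at any instant.
starts: [0, 1, 4, 6, 6, 6, 11, 11, 15, 16]
ends:   [1, 3, 7, 11, 12, 13, 14, 14, 16, 17]
s0→1 e1→0 s1→1 e3→0 s4→1 s6→2 s6→3 s6→4  — peak 4.

4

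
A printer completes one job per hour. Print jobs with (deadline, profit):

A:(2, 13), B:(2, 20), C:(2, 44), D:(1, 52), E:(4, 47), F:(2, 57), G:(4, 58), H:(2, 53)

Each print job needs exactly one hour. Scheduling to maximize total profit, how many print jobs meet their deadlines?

Sort by profit descending; place each in the latest free slot ≤ its deadline.
By profit: G(d4,58), F(d2,57), H(d2,53), D(d1,52), E(d4,47), C(d2,44), B(d2,20), A(d2,13)
G→slot 4; F→slot 2; H→slot 1; D skipped; E→slot 3; C skipped; B skipped; A skipped.
4 of 8 scheduled.

4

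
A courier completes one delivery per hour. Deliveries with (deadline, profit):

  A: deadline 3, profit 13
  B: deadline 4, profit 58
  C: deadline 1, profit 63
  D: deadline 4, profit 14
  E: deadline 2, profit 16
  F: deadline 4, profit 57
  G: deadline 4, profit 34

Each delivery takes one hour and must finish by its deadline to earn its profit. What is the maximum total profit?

212

Take jobs in profit order; each goes to the latest open slot no later than its deadline.
Profit order: C=63 B=58 F=57 G=34 E=16 D=14 A=13
Assign: C→slot 1, B→slot 4, F→slot 3, G→slot 2, E skipped, D skipped, A skipped.
Slots: [1:C] [2:G] [3:F] [4:B]
Profit = 63 + 34 + 57 + 58 = 212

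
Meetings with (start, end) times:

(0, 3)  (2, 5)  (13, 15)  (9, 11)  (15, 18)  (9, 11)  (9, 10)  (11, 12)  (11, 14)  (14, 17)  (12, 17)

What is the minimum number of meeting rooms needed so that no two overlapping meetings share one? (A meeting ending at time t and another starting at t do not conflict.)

The answer is the maximum number of intervals overlapping at any instant.
starts: [0, 2, 9, 9, 9, 11, 11, 12, 13, 14, 15]
ends:   [3, 5, 10, 11, 11, 12, 14, 15, 17, 17, 18]
s0→1 s2→2 e3→1 e5→0 s9→1 s9→2 s9→3  — peak 3.

3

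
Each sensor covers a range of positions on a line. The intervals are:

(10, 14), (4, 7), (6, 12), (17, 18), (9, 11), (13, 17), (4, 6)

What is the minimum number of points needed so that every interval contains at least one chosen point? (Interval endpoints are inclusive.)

By right end: [4,6]  [4,7]  [9,11]  [6,12]  [10,14]  [13,17]  [17,18]
[4,6] uncovered → point at 6; [9,11] uncovered → point at 11; [13,17] uncovered → point at 17.
Points: 6, 11, 17 (3 total).

3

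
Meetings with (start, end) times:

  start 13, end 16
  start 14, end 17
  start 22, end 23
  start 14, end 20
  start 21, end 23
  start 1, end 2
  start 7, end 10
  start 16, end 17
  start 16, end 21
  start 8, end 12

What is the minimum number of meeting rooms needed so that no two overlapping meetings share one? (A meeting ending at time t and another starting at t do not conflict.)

Events (time:±→running): 1:+→1 2:-→0 7:+→1 8:+→2 10:-→1 12:-→0 13:+→1 14:+→2 14:+→3 16:-→2 16:+→3 16:+→4 … peak 4.

4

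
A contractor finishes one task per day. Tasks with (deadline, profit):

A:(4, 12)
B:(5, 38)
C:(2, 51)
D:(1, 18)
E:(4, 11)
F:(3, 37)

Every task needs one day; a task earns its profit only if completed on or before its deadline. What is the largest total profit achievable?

156

Take jobs in profit order; each goes to the latest open slot no later than its deadline.
By profit: C(d2,51), B(d5,38), F(d3,37), D(d1,18), A(d4,12), E(d4,11)
C→slot 2; B→slot 5; F→slot 3; D→slot 1; A→slot 4; E skipped.
Profit = 18 + 51 + 37 + 12 + 38 = 156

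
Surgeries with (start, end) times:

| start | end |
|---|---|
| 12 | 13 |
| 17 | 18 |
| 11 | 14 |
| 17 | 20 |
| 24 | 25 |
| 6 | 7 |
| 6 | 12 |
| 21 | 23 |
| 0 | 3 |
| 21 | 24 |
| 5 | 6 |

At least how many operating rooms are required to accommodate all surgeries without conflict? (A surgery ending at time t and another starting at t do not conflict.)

starts: [0, 5, 6, 6, 11, 12, 17, 17, 21, 21, 24]
ends:   [3, 6, 7, 12, 13, 14, 18, 20, 23, 24, 25]
s0→1 e3→0 s5→1 e6→0 s6→1 s6→2  — peak 2.

2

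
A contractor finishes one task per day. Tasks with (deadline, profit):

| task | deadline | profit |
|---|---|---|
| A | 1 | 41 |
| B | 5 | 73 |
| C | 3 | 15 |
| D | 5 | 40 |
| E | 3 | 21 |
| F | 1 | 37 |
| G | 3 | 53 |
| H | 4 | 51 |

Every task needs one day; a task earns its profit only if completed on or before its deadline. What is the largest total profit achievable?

Profit order: B=73 G=53 H=51 A=41 D=40 F=37 E=21 C=15
Assign: B→slot 5, G→slot 3, H→slot 4, A→slot 1, D→slot 2, F skipped, E skipped, C skipped.
Slots: [1:A] [2:D] [3:G] [4:H] [5:B]
Profit = 41 + 40 + 53 + 51 + 73 = 258

258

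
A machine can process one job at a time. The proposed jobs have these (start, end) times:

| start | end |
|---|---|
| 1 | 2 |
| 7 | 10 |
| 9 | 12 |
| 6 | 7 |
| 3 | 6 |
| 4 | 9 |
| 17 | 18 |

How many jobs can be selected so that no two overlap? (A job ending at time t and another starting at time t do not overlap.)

5

Sort by end time and greedily take each interval whose start is ≥ the last chosen end.
Sorted by end: (1,2)  (3,6)  (6,7)  (4,9)  (7,10)  (9,12)  (17,18)
take (1,2); take (3,6); take (6,7); take (7,10); skip (9,12); take (17,18).
Selected 5 jobs.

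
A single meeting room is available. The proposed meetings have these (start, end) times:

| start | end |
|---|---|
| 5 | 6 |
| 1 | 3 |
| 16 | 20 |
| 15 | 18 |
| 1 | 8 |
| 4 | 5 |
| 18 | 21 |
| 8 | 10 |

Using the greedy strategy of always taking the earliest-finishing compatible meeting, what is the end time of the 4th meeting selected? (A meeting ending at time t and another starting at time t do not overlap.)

10

Greedy by earliest finish: after sorting by end time, pick each interval compatible with the last pick.
By end time: (1,3), (4,5), (5,6), (1,8), (8,10), (15,18), (16,20), (18,21).
Pick (1,3); next start ≥ 3 → (4,5); next start ≥ 5 → (5,6); next start ≥ 6 → (8,10); next start ≥ 10 → (15,18); next start ≥ 18 → (18,21).
Selected: (1,3) (4,5) (5,6) (8,10) (15,18) (18,21)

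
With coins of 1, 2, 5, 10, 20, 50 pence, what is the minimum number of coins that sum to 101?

3

Greedy: take as many of the largest coin as possible, then repeat with the remainder.
101 − 2×50→1 − 1×1→0
Total coins = 2 + 1 = 3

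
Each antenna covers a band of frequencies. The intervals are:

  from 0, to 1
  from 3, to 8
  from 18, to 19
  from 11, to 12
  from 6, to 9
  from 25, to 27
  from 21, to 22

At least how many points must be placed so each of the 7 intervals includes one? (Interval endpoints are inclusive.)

6

Sort by right endpoint; whenever an interval is uncovered, place a point at its right end.
By right end: [0,1]  [3,8]  [6,9]  [11,12]  [18,19]  [21,22]  [25,27]
[0,1] uncovered → point at 1; [3,8] uncovered → point at 8; [11,12] uncovered → point at 12; [18,19] uncovered → point at 19; [21,22] uncovered → point at 22; [25,27] uncovered → point at 27.
Points: 1, 8, 12, 19, 22, 27 (6 total).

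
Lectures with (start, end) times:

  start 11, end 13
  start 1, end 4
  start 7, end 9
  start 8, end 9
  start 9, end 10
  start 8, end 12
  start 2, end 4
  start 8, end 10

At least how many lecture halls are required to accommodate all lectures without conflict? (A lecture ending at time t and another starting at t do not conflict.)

Events (time:±→running): 1:+→1 2:+→2 4:-→1 4:-→0 7:+→1 8:+→2 8:+→3 8:+→4 … peak 4.

4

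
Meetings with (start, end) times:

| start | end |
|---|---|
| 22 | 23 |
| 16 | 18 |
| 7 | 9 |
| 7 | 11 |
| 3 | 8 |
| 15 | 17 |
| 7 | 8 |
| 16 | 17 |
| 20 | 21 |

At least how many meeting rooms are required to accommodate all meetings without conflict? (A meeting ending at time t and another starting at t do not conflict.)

The answer is the maximum number of intervals overlapping at any instant.
starts: [3, 7, 7, 7, 15, 16, 16, 20, 22]
ends:   [8, 8, 9, 11, 17, 17, 18, 21, 23]
s3→1 s7→2 s7→3 s7→4  — peak 4.

4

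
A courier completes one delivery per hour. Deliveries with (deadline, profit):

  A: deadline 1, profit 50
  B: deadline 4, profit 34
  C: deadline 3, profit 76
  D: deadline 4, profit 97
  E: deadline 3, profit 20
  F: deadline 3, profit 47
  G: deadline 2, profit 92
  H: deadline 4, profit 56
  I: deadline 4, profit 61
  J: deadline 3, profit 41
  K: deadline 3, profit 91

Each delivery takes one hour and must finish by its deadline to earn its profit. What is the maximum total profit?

Take jobs in profit order; each goes to the latest open slot no later than its deadline.
By profit: D(d4,97), G(d2,92), K(d3,91), C(d3,76), I(d4,61), H(d4,56), A(d1,50), F(d3,47), J(d3,41), B(d4,34), E(d3,20)
D→slot 4; G→slot 2; K→slot 3; C→slot 1; I skipped; H skipped; A skipped; F skipped; J skipped; B skipped; E skipped.
Profit = 76 + 92 + 91 + 97 = 356

356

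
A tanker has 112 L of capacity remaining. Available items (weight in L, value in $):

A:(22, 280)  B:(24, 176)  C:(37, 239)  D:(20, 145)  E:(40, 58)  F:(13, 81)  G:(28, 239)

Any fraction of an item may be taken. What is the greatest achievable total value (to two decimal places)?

956.27

Greedy by value/weight ratio, highest first.
Order: A (280/22=12.73) > G (239/28=8.54) > B (176/24=7.33) > D (145/20=7.25) > C (239/37=6.46) > F (81/13=6.23) > E (58/40=1.45)
Fill: take A (22 @ 280) → take G (28 @ 239) → take B (24 @ 176) → take D (20 @ 145) → take 18/37 of C → 116.27; 112/112 used.
Total value = 956.27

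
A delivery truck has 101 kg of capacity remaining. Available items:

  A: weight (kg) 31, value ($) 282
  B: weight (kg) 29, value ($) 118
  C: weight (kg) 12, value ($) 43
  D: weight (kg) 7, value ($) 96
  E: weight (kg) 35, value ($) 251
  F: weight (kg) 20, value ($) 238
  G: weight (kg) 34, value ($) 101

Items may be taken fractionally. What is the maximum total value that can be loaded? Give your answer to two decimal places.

899.55

Ratios (sorted): D 13.71, F 11.90, A 9.10, E 7.17, B 4.07, C 3.58, G 2.97
take D (7 @ 96); take F (20 @ 238); take A (31 @ 282); take E (35 @ 251); take 8/29 of B → 32.55. Capacity used 101/101.
Total value = 899.55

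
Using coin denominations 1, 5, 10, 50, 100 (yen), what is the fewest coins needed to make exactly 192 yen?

8

192 − 1×100→92 − 1×50→42 − 4×10→2 − 2×1→0
Total coins = 1 + 1 + 4 + 2 = 8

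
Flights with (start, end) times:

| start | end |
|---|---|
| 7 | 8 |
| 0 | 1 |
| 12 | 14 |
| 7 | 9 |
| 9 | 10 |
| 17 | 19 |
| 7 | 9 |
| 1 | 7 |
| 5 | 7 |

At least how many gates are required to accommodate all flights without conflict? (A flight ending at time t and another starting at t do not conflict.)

3

Count concurrent intervals with a sweep; the peak is the room count.
Events (time:±→running): 0:+→1 1:-→0 1:+→1 5:+→2 7:-→1 7:-→0 7:+→1 7:+→2 7:+→3 … peak 3.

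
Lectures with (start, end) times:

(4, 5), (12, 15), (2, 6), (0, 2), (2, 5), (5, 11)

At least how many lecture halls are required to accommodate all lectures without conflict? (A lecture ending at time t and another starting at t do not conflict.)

starts: [0, 2, 2, 4, 5, 12]
ends:   [2, 5, 5, 6, 11, 15]
s0→1 e2→0 s2→1 s2→2 s4→3  — peak 3.

3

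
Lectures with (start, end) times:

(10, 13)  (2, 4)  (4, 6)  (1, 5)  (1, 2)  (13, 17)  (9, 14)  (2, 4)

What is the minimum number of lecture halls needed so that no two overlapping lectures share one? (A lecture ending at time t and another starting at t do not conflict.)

3

Events (time:±→running): 1:+→1 1:+→2 2:-→1 2:+→2 2:+→3 … peak 3.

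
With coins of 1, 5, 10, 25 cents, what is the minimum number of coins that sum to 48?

48 − 1×25→23 − 2×10→3 − 3×1→0
Total coins = 1 + 2 + 3 = 6

6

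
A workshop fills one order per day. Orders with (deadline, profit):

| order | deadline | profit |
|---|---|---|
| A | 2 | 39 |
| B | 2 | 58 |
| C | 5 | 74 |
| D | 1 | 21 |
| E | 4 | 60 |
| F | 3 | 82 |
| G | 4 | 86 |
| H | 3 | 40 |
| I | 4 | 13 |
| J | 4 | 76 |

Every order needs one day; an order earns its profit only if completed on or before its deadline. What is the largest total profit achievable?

378

Sort by profit descending; place each in the latest free slot ≤ its deadline.
Profit order: G=86 F=82 J=76 C=74 E=60 B=58 H=40 A=39 D=21 I=13
Assign: G→slot 4, F→slot 3, J→slot 2, C→slot 5, E→slot 1, B skipped, H skipped, A skipped, D skipped, I skipped.
Slots: [1:E] [2:J] [3:F] [4:G] [5:C]
Profit = 60 + 76 + 82 + 86 + 74 = 378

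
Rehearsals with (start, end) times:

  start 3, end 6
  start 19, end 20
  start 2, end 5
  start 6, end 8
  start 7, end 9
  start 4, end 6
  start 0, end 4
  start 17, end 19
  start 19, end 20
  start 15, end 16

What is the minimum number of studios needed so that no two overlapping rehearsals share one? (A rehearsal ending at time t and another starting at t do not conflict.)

Count concurrent intervals with a sweep; the peak is the room count.
Events (time:±→running): 0:+→1 2:+→2 3:+→3 … peak 3.

3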